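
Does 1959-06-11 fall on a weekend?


Anchor: Jan 1, 1959. With p = 1959 - 1 = 1958: (p + p//4 - p//100 + p//400) mod 7 = (1958 + 489 - 19 + 4) mod 7 = 2432 mod 7 = 3 -> Thursday (Mon=0 ... Sun=6)
Day of year: 162; offset = 161
Weekday index = (3 + 161) mod 7 = 3 -> Thursday
Weekend days: Saturday, Sunday

No


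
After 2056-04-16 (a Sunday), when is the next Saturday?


Current: Sunday
Target: Saturday
Days ahead: 6

Next Saturday: 2056-04-22


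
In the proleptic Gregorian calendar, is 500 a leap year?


Gregorian leap year rule: divisible by 4, but not by 100, unless also by 400.
500 is divisible by 100 but not 400 -> not a leap year

No


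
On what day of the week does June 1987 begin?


Target: June 1, 1987
Anchor: Jan 1, 1987. With p = 1987 - 1 = 1986: (p + p//4 - p//100 + p//400) mod 7 = (1986 + 496 - 19 + 4) mod 7 = 2467 mod 7 = 3 -> Thursday (Mon=0 ... Sun=6)
Days before June (Jan-May): 151 days
Weekday index = (3 + 151) mod 7 = 0

Monday


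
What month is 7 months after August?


August is month 8
8 + 7 = 15; wrap: 15 - 12 = 3

March


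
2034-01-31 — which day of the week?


Date: January 31, 2034
Anchor: Jan 1, 2034. With p = 2034 - 1 = 2033: (p + p//4 - p//100 + p//400) mod 7 = (2033 + 508 - 20 + 5) mod 7 = 2526 mod 7 = 6 -> Sunday (Mon=0 ... Sun=6)
Days into year = 31 - 1 = 30
Weekday index = (6 + 30) mod 7 = 1

Day of the week: Tuesday


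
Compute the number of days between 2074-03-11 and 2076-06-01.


From 2074-03-11 to 2076-06-01
2074-03-11: days before March = 31 + 28 = 59 (2074 is not a leap year); day of year = 59 + 11 = 70
2076-06-01: days before June = 31 + 29 + 31 + 30 + 31 = 152 (2076 is a leap year); day of year = 152 + 1 = 153
Rest of 2074: 365 - 70 = 295
Full years 2075 (365): 365
Total = 295 + 365 + 153 = 813

813 days


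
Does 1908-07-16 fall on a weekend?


Anchor: Jan 1, 1908. With p = 1908 - 1 = 1907: (p + p//4 - p//100 + p//400) mod 7 = (1907 + 476 - 19 + 4) mod 7 = 2368 mod 7 = 2 -> Wednesday (Mon=0 ... Sun=6)
Day of year: 198; offset = 197
Weekday index = (2 + 197) mod 7 = 3 -> Thursday
Weekend days: Saturday, Sunday

No


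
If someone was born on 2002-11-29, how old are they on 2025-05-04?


Birth: 2002-11-29
Reference: 2025-05-04
Year difference: 2025 - 2002 = 23
Birthday not yet reached in 2025, subtract 1

22 years old


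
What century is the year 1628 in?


Century = (year - 1) // 100 + 1
= (1628 - 1) // 100 + 1
= 1627 // 100 + 1
= 16 + 1

17th century


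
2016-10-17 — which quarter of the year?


Month: October (month 10)
Q1: Jan-Mar, Q2: Apr-Jun, Q3: Jul-Sep, Q4: Oct-Dec

Q4


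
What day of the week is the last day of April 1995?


April 1995 has 30 days
Anchor: Jan 1, 1995. With p = 1995 - 1 = 1994: (p + p//4 - p//100 + p//400) mod 7 = (1994 + 498 - 19 + 4) mod 7 = 2477 mod 7 = 6 -> Sunday (Mon=0 ... Sun=6)
Days before April (Jan-Mar): 90; April 1 index = (6 + 90) mod 7 = 5 -> Saturday
Last day offset: 30 - 1 = 29 days
Weekday index = (5 + 29) mod 7 = 6

Sunday, April 30


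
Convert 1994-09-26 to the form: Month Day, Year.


ISO 1994-09-26 parses as year=1994, month=09, day=26
Month 9 -> September

September 26, 1994


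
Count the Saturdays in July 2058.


July 2058 has 31 days
Anchor: Jan 1, 2058. With p = 2058 - 1 = 2057: (p + p//4 - p//100 + p//400) mod 7 = (2057 + 514 - 20 + 5) mod 7 = 2556 mod 7 = 1 -> Tuesday (Mon=0 ... Sun=6)
Days before July (Jan-Jun): 181; July 1 index = (1 + 181) mod 7 = 0 -> Monday
First Saturday is July 6
Saturdays: 6, 13, 20, 27

4 Saturdays


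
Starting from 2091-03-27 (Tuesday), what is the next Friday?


Current: Tuesday
Target: Friday
Days ahead: 3

Next Friday: 2091-03-30


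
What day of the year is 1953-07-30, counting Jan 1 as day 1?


Date: July 30, 1953
Days in months 1 through 6: 181
Plus 30 days in July

Day of year: 211


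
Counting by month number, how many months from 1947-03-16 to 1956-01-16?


From March 1947 to January 1956
9 years * 12 = 108 months, minus 2 months = 106

106 months


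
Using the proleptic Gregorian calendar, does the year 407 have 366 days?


Gregorian leap year rule: divisible by 4, but not by 100, unless also by 400.
407 is not divisible by 4 -> not a leap year

No


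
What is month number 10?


Month 10 of 12

October


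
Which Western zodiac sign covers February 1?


Date: February 1
Conventional tropical zodiac dates: Aquarius from January 20 onward; Pisces starts February 19
February 1 falls within the Aquarius range

Aquarius


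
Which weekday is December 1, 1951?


Target: December 1, 1951
Anchor: Jan 1, 1951. With p = 1951 - 1 = 1950: (p + p//4 - p//100 + p//400) mod 7 = (1950 + 487 - 19 + 4) mod 7 = 2422 mod 7 = 0 -> Monday (Mon=0 ... Sun=6)
Days before December (Jan-Nov): 334 days
Weekday index = (0 + 334) mod 7 = 5

Saturday


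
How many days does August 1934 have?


August 1934

31 days


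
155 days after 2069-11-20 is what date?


Start: 2069-11-20, add 155 days
November 2069 has 30 days: 30 - 20 = 10 days to November 30 -> 145 left
December 2069 has 31 days -> 114 left
January 2070 has 31 days -> 83 left
February 2070 has 28 days -> 55 left
March 2070 has 31 days -> 24 left
April 2070: 24 <= 30 -> lands on April 24

Result: 2070-04-24


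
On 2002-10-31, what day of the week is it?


Date: October 31, 2002
Anchor: Jan 1, 2002. With p = 2002 - 1 = 2001: (p + p//4 - p//100 + p//400) mod 7 = (2001 + 500 - 20 + 5) mod 7 = 2486 mod 7 = 1 -> Tuesday (Mon=0 ... Sun=6)
Days before October (Jan-Sep): 273; offset = 273 + 31 - 1 = 303
Weekday index = (1 + 303) mod 7 = 3

Day of the week: Thursday


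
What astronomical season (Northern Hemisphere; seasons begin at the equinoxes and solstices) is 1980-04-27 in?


Date: April 27
Astronomical Spring (approx.; exact equinox/solstice day varies by year): March 20 to June 20
April 27 falls within the Spring window

Spring


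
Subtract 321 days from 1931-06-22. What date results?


Start: 1931-06-22, subtract 321 days
Back 22 days from June 22 reaches May 31, 1931 -> 299 left
May 1931 has 31 days -> back to April 30, 1931 -> 268 left
April 1931 has 30 days -> back to March 31, 1931 -> 238 left
March 1931 has 31 days -> back to February 28, 1931 -> 207 left
February 1931 has 28 days -> back to January 31, 1931 -> 179 left
January 1931 has 31 days -> back to December 31, 1930 -> 148 left
December 1930 has 31 days -> back to November 30, 1930 -> 117 left
November 1930 has 30 days -> back to October 31, 1930 -> 87 left
October 1930 has 31 days -> back to September 30, 1930 -> 56 left
September 1930 has 30 days -> back to August 31, 1930 -> 26 left
August 1930: 31 - 26 = 5 -> lands on August 5

Result: 1930-08-05


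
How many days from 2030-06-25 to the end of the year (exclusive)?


Day of year: 176 of 365
Remaining = 365 - 176

189 days


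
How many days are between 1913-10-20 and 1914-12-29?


From 1913-10-20 to 1914-12-29
1913-10-20: days before October = 31 + 28 + 31 + 30 + 31 + 30 + 31 + 31 + 30 = 273 (1913 is not a leap year); day of year = 273 + 20 = 293
1914-12-29: days before December = 31 + 28 + 31 + 30 + 31 + 30 + 31 + 31 + 30 + 31 + 30 = 334 (1914 is not a leap year); day of year = 334 + 29 = 363
Rest of 1913: 365 - 293 = 72
Total = 72 + 363 = 435

435 days


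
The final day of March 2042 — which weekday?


March 2042 has 31 days
Anchor: Jan 1, 2042. With p = 2042 - 1 = 2041: (p + p//4 - p//100 + p//400) mod 7 = (2041 + 510 - 20 + 5) mod 7 = 2536 mod 7 = 2 -> Wednesday (Mon=0 ... Sun=6)
Days before March (Jan-Feb): 59; March 1 index = (2 + 59) mod 7 = 5 -> Saturday
Last day offset: 31 - 1 = 30 days
Weekday index = (5 + 30) mod 7 = 0

Monday, March 31


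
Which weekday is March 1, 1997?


Target: March 1, 1997
Anchor: Jan 1, 1997. With p = 1997 - 1 = 1996: (p + p//4 - p//100 + p//400) mod 7 = (1996 + 499 - 19 + 4) mod 7 = 2480 mod 7 = 2 -> Wednesday (Mon=0 ... Sun=6)
Days before March (Jan-Feb): 59 days
Weekday index = (2 + 59) mod 7 = 5

Saturday


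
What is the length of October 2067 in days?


October 2067

31 days


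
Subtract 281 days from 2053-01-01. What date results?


Start: 2053-01-01, subtract 281 days
Back 1 day from January 1 reaches December 31, 2052 -> 280 left
December 2052 has 31 days -> back to November 30, 2052 -> 249 left
November 2052 has 30 days -> back to October 31, 2052 -> 219 left
October 2052 has 31 days -> back to September 30, 2052 -> 188 left
September 2052 has 30 days -> back to August 31, 2052 -> 158 left
August 2052 has 31 days -> back to July 31, 2052 -> 127 left
July 2052 has 31 days -> back to June 30, 2052 -> 96 left
June 2052 has 30 days -> back to May 31, 2052 -> 66 left
May 2052 has 31 days -> back to April 30, 2052 -> 35 left
April 2052 has 30 days -> back to March 31, 2052 -> 5 left
March 2052: 31 - 5 = 26 -> lands on March 26

Result: 2052-03-26


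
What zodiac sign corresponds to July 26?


Date: July 26
Conventional tropical zodiac dates: Leo from July 23 onward; Virgo starts August 23
July 26 falls within the Leo range

Leo


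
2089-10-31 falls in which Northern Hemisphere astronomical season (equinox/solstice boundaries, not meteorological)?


Date: October 31
Astronomical Autumn (approx.; exact equinox/solstice day varies by year): September 22 to December 20
October 31 falls within the Autumn window

Autumn


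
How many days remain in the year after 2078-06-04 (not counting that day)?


Day of year: 155 of 365
Remaining = 365 - 155

210 days


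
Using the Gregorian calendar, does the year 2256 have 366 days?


Gregorian leap year rule: divisible by 4, but not by 100, unless also by 400.
2256 is divisible by 4 but not 100 -> leap year

Yes


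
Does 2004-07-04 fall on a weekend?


Anchor: Jan 1, 2004. With p = 2004 - 1 = 2003: (p + p//4 - p//100 + p//400) mod 7 = (2003 + 500 - 20 + 5) mod 7 = 2488 mod 7 = 3 -> Thursday (Mon=0 ... Sun=6)
Day of year: 186; offset = 185
Weekday index = (3 + 185) mod 7 = 6 -> Sunday
Weekend days: Saturday, Sunday

Yes


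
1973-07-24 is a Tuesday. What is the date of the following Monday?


Current: Tuesday
Target: Monday
Days ahead: 6

Next Monday: 1973-07-30


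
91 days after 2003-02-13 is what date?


Start: 2003-02-13, add 91 days
February 2003 has 28 days: 28 - 13 = 15 days to February 28 -> 76 left
March 2003 has 31 days -> 45 left
April 2003 has 30 days -> 15 left
May 2003: 15 <= 31 -> lands on May 15

Result: 2003-05-15


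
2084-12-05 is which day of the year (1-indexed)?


Date: December 5, 2084
Days in months 1 through 11: 335
Plus 5 days in December

Day of year: 340


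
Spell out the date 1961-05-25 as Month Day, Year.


ISO 1961-05-25 parses as year=1961, month=05, day=25
Month 5 -> May

May 25, 1961


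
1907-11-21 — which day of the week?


Date: November 21, 1907
Anchor: Jan 1, 1907. With p = 1907 - 1 = 1906: (p + p//4 - p//100 + p//400) mod 7 = (1906 + 476 - 19 + 4) mod 7 = 2367 mod 7 = 1 -> Tuesday (Mon=0 ... Sun=6)
Days before November (Jan-Oct): 304; offset = 304 + 21 - 1 = 324
Weekday index = (1 + 324) mod 7 = 3

Day of the week: Thursday


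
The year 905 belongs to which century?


Century = (year - 1) // 100 + 1
= (905 - 1) // 100 + 1
= 904 // 100 + 1
= 9 + 1

10th century


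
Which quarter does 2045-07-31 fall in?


Month: July (month 7)
Q1: Jan-Mar, Q2: Apr-Jun, Q3: Jul-Sep, Q4: Oct-Dec

Q3


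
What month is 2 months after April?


April is month 4
4 + 2 = 6

June


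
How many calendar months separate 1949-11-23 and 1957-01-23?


From November 1949 to January 1957
8 years * 12 = 96 months, minus 10 months = 86

86 months


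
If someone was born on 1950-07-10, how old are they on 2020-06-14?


Birth: 1950-07-10
Reference: 2020-06-14
Year difference: 2020 - 1950 = 70
Birthday not yet reached in 2020, subtract 1

69 years old


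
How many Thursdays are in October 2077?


October 2077 has 31 days
Anchor: Jan 1, 2077. With p = 2077 - 1 = 2076: (p + p//4 - p//100 + p//400) mod 7 = (2076 + 519 - 20 + 5) mod 7 = 2580 mod 7 = 4 -> Friday (Mon=0 ... Sun=6)
Days before October (Jan-Sep): 273; October 1 index = (4 + 273) mod 7 = 4 -> Friday
First Thursday is October 7
Thursdays: 7, 14, 21, 28

4 Thursdays


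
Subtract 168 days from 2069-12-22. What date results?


Start: 2069-12-22, subtract 168 days
Back 22 days from December 22 reaches November 30, 2069 -> 146 left
November 2069 has 30 days -> back to October 31, 2069 -> 116 left
October 2069 has 31 days -> back to September 30, 2069 -> 85 left
September 2069 has 30 days -> back to August 31, 2069 -> 55 left
August 2069 has 31 days -> back to July 31, 2069 -> 24 left
July 2069: 31 - 24 = 7 -> lands on July 7

Result: 2069-07-07


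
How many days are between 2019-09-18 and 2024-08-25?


From 2019-09-18 to 2024-08-25
2019-09-18: days before September = 31 + 28 + 31 + 30 + 31 + 30 + 31 + 31 = 243 (2019 is not a leap year); day of year = 243 + 18 = 261
2024-08-25: days before August = 31 + 29 + 31 + 30 + 31 + 30 + 31 = 213 (2024 is a leap year); day of year = 213 + 25 = 238
Rest of 2019: 365 - 261 = 104
Full years 2020 (366), 2021 (365), 2022 (365), 2023 (365): 1461
Total = 104 + 1461 + 238 = 1803

1803 days


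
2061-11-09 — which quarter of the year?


Month: November (month 11)
Q1: Jan-Mar, Q2: Apr-Jun, Q3: Jul-Sep, Q4: Oct-Dec

Q4


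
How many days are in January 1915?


January 1915

31 days


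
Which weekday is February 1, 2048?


Target: February 1, 2048
Anchor: Jan 1, 2048. With p = 2048 - 1 = 2047: (p + p//4 - p//100 + p//400) mod 7 = (2047 + 511 - 20 + 5) mod 7 = 2543 mod 7 = 2 -> Wednesday (Mon=0 ... Sun=6)
Days before February (Jan): 31 days
Weekday index = (2 + 31) mod 7 = 5

Saturday


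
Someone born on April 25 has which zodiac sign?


Date: April 25
Conventional tropical zodiac dates: Taurus from April 20 onward; Gemini starts May 21
April 25 falls within the Taurus range

Taurus


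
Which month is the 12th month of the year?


Month 12 of 12

December


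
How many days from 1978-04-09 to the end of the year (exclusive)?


Day of year: 99 of 365
Remaining = 365 - 99

266 days


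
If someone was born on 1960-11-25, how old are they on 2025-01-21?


Birth: 1960-11-25
Reference: 2025-01-21
Year difference: 2025 - 1960 = 65
Birthday not yet reached in 2025, subtract 1

64 years old


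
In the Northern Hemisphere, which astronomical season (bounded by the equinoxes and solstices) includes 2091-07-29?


Date: July 29
Astronomical Summer (approx.; exact equinox/solstice day varies by year): June 21 to September 21
July 29 falls within the Summer window

Summer


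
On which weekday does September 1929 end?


September 1929 has 30 days
Anchor: Jan 1, 1929. With p = 1929 - 1 = 1928: (p + p//4 - p//100 + p//400) mod 7 = (1928 + 482 - 19 + 4) mod 7 = 2395 mod 7 = 1 -> Tuesday (Mon=0 ... Sun=6)
Days before September (Jan-Aug): 243; September 1 index = (1 + 243) mod 7 = 6 -> Sunday
Last day offset: 30 - 1 = 29 days
Weekday index = (6 + 29) mod 7 = 0

Monday, September 30


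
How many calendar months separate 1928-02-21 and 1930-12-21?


From February 1928 to December 1930
2 years * 12 = 24 months, plus 10 months = 34

34 months


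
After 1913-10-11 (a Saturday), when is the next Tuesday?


Current: Saturday
Target: Tuesday
Days ahead: 3

Next Tuesday: 1913-10-14


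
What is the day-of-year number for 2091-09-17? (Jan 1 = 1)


Date: September 17, 2091
Days in months 1 through 8: 243
Plus 17 days in September

Day of year: 260


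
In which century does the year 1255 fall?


Century = (year - 1) // 100 + 1
= (1255 - 1) // 100 + 1
= 1254 // 100 + 1
= 12 + 1

13th century


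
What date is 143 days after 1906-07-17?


Start: 1906-07-17, add 143 days
July 1906 has 31 days: 31 - 17 = 14 days to July 31 -> 129 left
August 1906 has 31 days -> 98 left
September 1906 has 30 days -> 68 left
October 1906 has 31 days -> 37 left
November 1906 has 30 days -> 7 left
December 1906: 7 <= 31 -> lands on December 7

Result: 1906-12-07


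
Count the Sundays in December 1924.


December 1924 has 31 days
Anchor: Jan 1, 1924. With p = 1924 - 1 = 1923: (p + p//4 - p//100 + p//400) mod 7 = (1923 + 480 - 19 + 4) mod 7 = 2388 mod 7 = 1 -> Tuesday (Mon=0 ... Sun=6)
Days before December (Jan-Nov): 335; December 1 index = (1 + 335) mod 7 = 0 -> Monday
First Sunday is December 7
Sundays: 7, 14, 21, 28

4 Sundays


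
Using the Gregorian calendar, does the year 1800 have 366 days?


Gregorian leap year rule: divisible by 4, but not by 100, unless also by 400.
1800 is divisible by 100 but not 400 -> not a leap year

No


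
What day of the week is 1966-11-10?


Date: November 10, 1966
Anchor: Jan 1, 1966. With p = 1966 - 1 = 1965: (p + p//4 - p//100 + p//400) mod 7 = (1965 + 491 - 19 + 4) mod 7 = 2441 mod 7 = 5 -> Saturday (Mon=0 ... Sun=6)
Days before November (Jan-Oct): 304; offset = 304 + 10 - 1 = 313
Weekday index = (5 + 313) mod 7 = 3

Day of the week: Thursday


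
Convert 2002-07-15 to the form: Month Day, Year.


ISO 2002-07-15 parses as year=2002, month=07, day=15
Month 7 -> July

July 15, 2002


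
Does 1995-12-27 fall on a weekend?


Anchor: Jan 1, 1995. With p = 1995 - 1 = 1994: (p + p//4 - p//100 + p//400) mod 7 = (1994 + 498 - 19 + 4) mod 7 = 2477 mod 7 = 6 -> Sunday (Mon=0 ... Sun=6)
Day of year: 361; offset = 360
Weekday index = (6 + 360) mod 7 = 2 -> Wednesday
Weekend days: Saturday, Sunday

No


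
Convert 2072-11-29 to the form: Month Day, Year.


ISO 2072-11-29 parses as year=2072, month=11, day=29
Month 11 -> November

November 29, 2072


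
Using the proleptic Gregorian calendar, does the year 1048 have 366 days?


Gregorian leap year rule: divisible by 4, but not by 100, unless also by 400.
1048 is divisible by 4 but not 100 -> leap year

Yes


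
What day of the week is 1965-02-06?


Date: February 6, 1965
Anchor: Jan 1, 1965. With p = 1965 - 1 = 1964: (p + p//4 - p//100 + p//400) mod 7 = (1964 + 491 - 19 + 4) mod 7 = 2440 mod 7 = 4 -> Friday (Mon=0 ... Sun=6)
Days before February (Jan): 31; offset = 31 + 6 - 1 = 36
Weekday index = (4 + 36) mod 7 = 5

Day of the week: Saturday


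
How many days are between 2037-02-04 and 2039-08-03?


From 2037-02-04 to 2039-08-03
2037-02-04: days before February = 31; day of year = 31 + 4 = 35
2039-08-03: days before August = 31 + 28 + 31 + 30 + 31 + 30 + 31 = 212 (2039 is not a leap year); day of year = 212 + 3 = 215
Rest of 2037: 365 - 35 = 330
Full years 2038 (365): 365
Total = 330 + 365 + 215 = 910

910 days


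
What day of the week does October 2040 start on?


Target: October 1, 2040
Anchor: Jan 1, 2040. With p = 2040 - 1 = 2039: (p + p//4 - p//100 + p//400) mod 7 = (2039 + 509 - 20 + 5) mod 7 = 2533 mod 7 = 6 -> Sunday (Mon=0 ... Sun=6)
Days before October (Jan-Sep): 274 days
Weekday index = (6 + 274) mod 7 = 0

Monday


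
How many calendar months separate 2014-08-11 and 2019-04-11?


From August 2014 to April 2019
5 years * 12 = 60 months, minus 4 months = 56

56 months


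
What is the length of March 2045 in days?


March 2045

31 days


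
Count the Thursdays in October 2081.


October 2081 has 31 days
Anchor: Jan 1, 2081. With p = 2081 - 1 = 2080: (p + p//4 - p//100 + p//400) mod 7 = (2080 + 520 - 20 + 5) mod 7 = 2585 mod 7 = 2 -> Wednesday (Mon=0 ... Sun=6)
Days before October (Jan-Sep): 273; October 1 index = (2 + 273) mod 7 = 2 -> Wednesday
First Thursday is October 2
Thursdays: 2, 9, 16, 23, 30

5 Thursdays


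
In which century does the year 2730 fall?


Century = (year - 1) // 100 + 1
= (2730 - 1) // 100 + 1
= 2729 // 100 + 1
= 27 + 1

28th century


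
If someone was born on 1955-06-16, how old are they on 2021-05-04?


Birth: 1955-06-16
Reference: 2021-05-04
Year difference: 2021 - 1955 = 66
Birthday not yet reached in 2021, subtract 1

65 years old


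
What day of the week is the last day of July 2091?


July 2091 has 31 days
Anchor: Jan 1, 2091. With p = 2091 - 1 = 2090: (p + p//4 - p//100 + p//400) mod 7 = (2090 + 522 - 20 + 5) mod 7 = 2597 mod 7 = 0 -> Monday (Mon=0 ... Sun=6)
Days before July (Jan-Jun): 181; July 1 index = (0 + 181) mod 7 = 6 -> Sunday
Last day offset: 31 - 1 = 30 days
Weekday index = (6 + 30) mod 7 = 1

Tuesday, July 31


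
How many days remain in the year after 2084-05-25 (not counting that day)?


Day of year: 146 of 366
Remaining = 366 - 146

220 days


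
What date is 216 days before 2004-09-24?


Start: 2004-09-24, subtract 216 days
Back 24 days from September 24 reaches August 31, 2004 -> 192 left
August 2004 has 31 days -> back to July 31, 2004 -> 161 left
July 2004 has 31 days -> back to June 30, 2004 -> 130 left
June 2004 has 30 days -> back to May 31, 2004 -> 100 left
May 2004 has 31 days -> back to April 30, 2004 -> 69 left
April 2004 has 30 days -> back to March 31, 2004 -> 39 left
March 2004 has 31 days -> back to February 29, 2004 -> 8 left
February 2004: 29 - 8 = 21 -> lands on February 21

Result: 2004-02-21


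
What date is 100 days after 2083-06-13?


Start: 2083-06-13, add 100 days
June 2083 has 30 days: 30 - 13 = 17 days to June 30 -> 83 left
July 2083 has 31 days -> 52 left
August 2083 has 31 days -> 21 left
September 2083: 21 <= 30 -> lands on September 21

Result: 2083-09-21


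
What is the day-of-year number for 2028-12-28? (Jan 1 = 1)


Date: December 28, 2028
Days in months 1 through 11: 335
Plus 28 days in December

Day of year: 363


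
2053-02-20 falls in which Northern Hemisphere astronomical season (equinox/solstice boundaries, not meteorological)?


Date: February 20
Astronomical Winter (approx.; exact equinox/solstice day varies by year): December 21 to March 19
February 20 falls within the Winter window

Winter


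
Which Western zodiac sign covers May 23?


Date: May 23
Conventional tropical zodiac dates: Gemini from May 21 onward; Cancer starts June 21
May 23 falls within the Gemini range

Gemini


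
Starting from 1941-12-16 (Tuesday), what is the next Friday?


Current: Tuesday
Target: Friday
Days ahead: 3

Next Friday: 1941-12-19


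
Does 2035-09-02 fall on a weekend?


Anchor: Jan 1, 2035. With p = 2035 - 1 = 2034: (p + p//4 - p//100 + p//400) mod 7 = (2034 + 508 - 20 + 5) mod 7 = 2527 mod 7 = 0 -> Monday (Mon=0 ... Sun=6)
Day of year: 245; offset = 244
Weekday index = (0 + 244) mod 7 = 6 -> Sunday
Weekend days: Saturday, Sunday

Yes


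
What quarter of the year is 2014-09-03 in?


Month: September (month 9)
Q1: Jan-Mar, Q2: Apr-Jun, Q3: Jul-Sep, Q4: Oct-Dec

Q3


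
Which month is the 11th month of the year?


Month 11 of 12

November


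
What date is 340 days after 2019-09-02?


Start: 2019-09-02, add 340 days
September 2019 has 30 days: 30 - 2 = 28 days to September 30 -> 312 left
October 2019 has 31 days -> 281 left
November 2019 has 30 days -> 251 left
December 2019 has 31 days -> 220 left
January 2020 has 31 days -> 189 left
February 2020 has 29 days -> 160 left
March 2020 has 31 days -> 129 left
April 2020 has 30 days -> 99 left
May 2020 has 31 days -> 68 left
June 2020 has 30 days -> 38 left
July 2020 has 31 days -> 7 left
August 2020: 7 <= 31 -> lands on August 7

Result: 2020-08-07


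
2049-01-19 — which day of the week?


Date: January 19, 2049
Anchor: Jan 1, 2049. With p = 2049 - 1 = 2048: (p + p//4 - p//100 + p//400) mod 7 = (2048 + 512 - 20 + 5) mod 7 = 2545 mod 7 = 4 -> Friday (Mon=0 ... Sun=6)
Days into year = 19 - 1 = 18
Weekday index = (4 + 18) mod 7 = 1

Day of the week: Tuesday


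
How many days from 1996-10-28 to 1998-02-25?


From 1996-10-28 to 1998-02-25
1996-10-28: days before October = 31 + 29 + 31 + 30 + 31 + 30 + 31 + 31 + 30 = 274 (1996 is a leap year); day of year = 274 + 28 = 302
1998-02-25: days before February = 31; day of year = 31 + 25 = 56
Rest of 1996: 366 - 302 = 64
Full years 1997 (365): 365
Total = 64 + 365 + 56 = 485

485 days


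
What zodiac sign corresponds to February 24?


Date: February 24
Conventional tropical zodiac dates: Pisces from February 19 onward; Aries starts March 21
February 24 falls within the Pisces range

Pisces


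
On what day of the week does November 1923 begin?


Target: November 1, 1923
Anchor: Jan 1, 1923. With p = 1923 - 1 = 1922: (p + p//4 - p//100 + p//400) mod 7 = (1922 + 480 - 19 + 4) mod 7 = 2387 mod 7 = 0 -> Monday (Mon=0 ... Sun=6)
Days before November (Jan-Oct): 304 days
Weekday index = (0 + 304) mod 7 = 3

Thursday


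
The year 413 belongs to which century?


Century = (year - 1) // 100 + 1
= (413 - 1) // 100 + 1
= 412 // 100 + 1
= 4 + 1

5th century


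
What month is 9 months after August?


August is month 8
8 + 9 = 17; wrap: 17 - 12 = 5

May


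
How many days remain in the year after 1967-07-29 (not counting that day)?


Day of year: 210 of 365
Remaining = 365 - 210

155 days


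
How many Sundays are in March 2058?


March 2058 has 31 days
Anchor: Jan 1, 2058. With p = 2058 - 1 = 2057: (p + p//4 - p//100 + p//400) mod 7 = (2057 + 514 - 20 + 5) mod 7 = 2556 mod 7 = 1 -> Tuesday (Mon=0 ... Sun=6)
Days before March (Jan-Feb): 59; March 1 index = (1 + 59) mod 7 = 4 -> Friday
First Sunday is March 3
Sundays: 3, 10, 17, 24, 31

5 Sundays


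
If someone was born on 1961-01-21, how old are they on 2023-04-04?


Birth: 1961-01-21
Reference: 2023-04-04
Year difference: 2023 - 1961 = 62

62 years old


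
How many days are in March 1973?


March 1973

31 days


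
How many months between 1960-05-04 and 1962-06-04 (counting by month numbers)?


From May 1960 to June 1962
2 years * 12 = 24 months, plus 1 month = 25

25 months


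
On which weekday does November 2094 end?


November 2094 has 30 days
Anchor: Jan 1, 2094. With p = 2094 - 1 = 2093: (p + p//4 - p//100 + p//400) mod 7 = (2093 + 523 - 20 + 5) mod 7 = 2601 mod 7 = 4 -> Friday (Mon=0 ... Sun=6)
Days before November (Jan-Oct): 304; November 1 index = (4 + 304) mod 7 = 0 -> Monday
Last day offset: 30 - 1 = 29 days
Weekday index = (0 + 29) mod 7 = 1

Tuesday, November 30


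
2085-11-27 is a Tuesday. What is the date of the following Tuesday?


Current: Tuesday
Target: Tuesday
Days ahead: 7

Next Tuesday: 2085-12-04


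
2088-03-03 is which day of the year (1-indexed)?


Date: March 3, 2088
Days in months 1 through 2: 60
Plus 3 days in March

Day of year: 63


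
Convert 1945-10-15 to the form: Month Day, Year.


ISO 1945-10-15 parses as year=1945, month=10, day=15
Month 10 -> October

October 15, 1945


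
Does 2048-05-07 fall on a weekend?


Anchor: Jan 1, 2048. With p = 2048 - 1 = 2047: (p + p//4 - p//100 + p//400) mod 7 = (2047 + 511 - 20 + 5) mod 7 = 2543 mod 7 = 2 -> Wednesday (Mon=0 ... Sun=6)
Day of year: 128; offset = 127
Weekday index = (2 + 127) mod 7 = 3 -> Thursday
Weekend days: Saturday, Sunday

No


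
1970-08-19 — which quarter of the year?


Month: August (month 8)
Q1: Jan-Mar, Q2: Apr-Jun, Q3: Jul-Sep, Q4: Oct-Dec

Q3


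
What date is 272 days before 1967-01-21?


Start: 1967-01-21, subtract 272 days
Back 21 days from January 21 reaches December 31, 1966 -> 251 left
December 1966 has 31 days -> back to November 30, 1966 -> 220 left
November 1966 has 30 days -> back to October 31, 1966 -> 190 left
October 1966 has 31 days -> back to September 30, 1966 -> 159 left
September 1966 has 30 days -> back to August 31, 1966 -> 129 left
August 1966 has 31 days -> back to July 31, 1966 -> 98 left
July 1966 has 31 days -> back to June 30, 1966 -> 67 left
June 1966 has 30 days -> back to May 31, 1966 -> 37 left
May 1966 has 31 days -> back to April 30, 1966 -> 6 left
April 1966: 30 - 6 = 24 -> lands on April 24

Result: 1966-04-24


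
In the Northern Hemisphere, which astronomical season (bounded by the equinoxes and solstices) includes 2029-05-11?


Date: May 11
Astronomical Spring (approx.; exact equinox/solstice day varies by year): March 20 to June 20
May 11 falls within the Spring window

Spring


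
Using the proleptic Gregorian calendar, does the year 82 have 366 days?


Gregorian leap year rule: divisible by 4, but not by 100, unless also by 400.
82 is not divisible by 4 -> not a leap year

No


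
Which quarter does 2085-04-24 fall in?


Month: April (month 4)
Q1: Jan-Mar, Q2: Apr-Jun, Q3: Jul-Sep, Q4: Oct-Dec

Q2


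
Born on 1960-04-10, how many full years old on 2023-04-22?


Birth: 1960-04-10
Reference: 2023-04-22
Year difference: 2023 - 1960 = 63

63 years old


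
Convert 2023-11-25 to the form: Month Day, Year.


ISO 2023-11-25 parses as year=2023, month=11, day=25
Month 11 -> November

November 25, 2023


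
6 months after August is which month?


August is month 8
8 + 6 = 14; wrap: 14 - 12 = 2

February


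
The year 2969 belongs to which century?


Century = (year - 1) // 100 + 1
= (2969 - 1) // 100 + 1
= 2968 // 100 + 1
= 29 + 1

30th century


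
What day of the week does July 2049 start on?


Target: July 1, 2049
Anchor: Jan 1, 2049. With p = 2049 - 1 = 2048: (p + p//4 - p//100 + p//400) mod 7 = (2048 + 512 - 20 + 5) mod 7 = 2545 mod 7 = 4 -> Friday (Mon=0 ... Sun=6)
Days before July (Jan-Jun): 181 days
Weekday index = (4 + 181) mod 7 = 3

Thursday


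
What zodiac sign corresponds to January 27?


Date: January 27
Conventional tropical zodiac dates: Aquarius from January 20 onward; Pisces starts February 19
January 27 falls within the Aquarius range

Aquarius


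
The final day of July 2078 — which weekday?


July 2078 has 31 days
Anchor: Jan 1, 2078. With p = 2078 - 1 = 2077: (p + p//4 - p//100 + p//400) mod 7 = (2077 + 519 - 20 + 5) mod 7 = 2581 mod 7 = 5 -> Saturday (Mon=0 ... Sun=6)
Days before July (Jan-Jun): 181; July 1 index = (5 + 181) mod 7 = 4 -> Friday
Last day offset: 31 - 1 = 30 days
Weekday index = (4 + 30) mod 7 = 6

Sunday, July 31


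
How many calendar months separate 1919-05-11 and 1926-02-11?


From May 1919 to February 1926
7 years * 12 = 84 months, minus 3 months = 81

81 months


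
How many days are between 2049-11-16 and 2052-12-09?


From 2049-11-16 to 2052-12-09
2049-11-16: days before November = 31 + 28 + 31 + 30 + 31 + 30 + 31 + 31 + 30 + 31 = 304 (2049 is not a leap year); day of year = 304 + 16 = 320
2052-12-09: days before December = 31 + 29 + 31 + 30 + 31 + 30 + 31 + 31 + 30 + 31 + 30 = 335 (2052 is a leap year); day of year = 335 + 9 = 344
Rest of 2049: 365 - 320 = 45
Full years 2050 (365), 2051 (365): 730
Total = 45 + 730 + 344 = 1119

1119 days


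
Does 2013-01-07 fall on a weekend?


Anchor: Jan 1, 2013. With p = 2013 - 1 = 2012: (p + p//4 - p//100 + p//400) mod 7 = (2012 + 503 - 20 + 5) mod 7 = 2500 mod 7 = 1 -> Tuesday (Mon=0 ... Sun=6)
Day of year: 7; offset = 6
Weekday index = (1 + 6) mod 7 = 0 -> Monday
Weekend days: Saturday, Sunday

No


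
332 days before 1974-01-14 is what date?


Start: 1974-01-14, subtract 332 days
Back 14 days from January 14 reaches December 31, 1973 -> 318 left
December 1973 has 31 days -> back to November 30, 1973 -> 287 left
November 1973 has 30 days -> back to October 31, 1973 -> 257 left
October 1973 has 31 days -> back to September 30, 1973 -> 226 left
September 1973 has 30 days -> back to August 31, 1973 -> 196 left
August 1973 has 31 days -> back to July 31, 1973 -> 165 left
July 1973 has 31 days -> back to June 30, 1973 -> 134 left
June 1973 has 30 days -> back to May 31, 1973 -> 104 left
May 1973 has 31 days -> back to April 30, 1973 -> 73 left
April 1973 has 30 days -> back to March 31, 1973 -> 43 left
March 1973 has 31 days -> back to February 28, 1973 -> 12 left
February 1973: 28 - 12 = 16 -> lands on February 16

Result: 1973-02-16


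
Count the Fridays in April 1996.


April 1996 has 30 days
Anchor: Jan 1, 1996. With p = 1996 - 1 = 1995: (p + p//4 - p//100 + p//400) mod 7 = (1995 + 498 - 19 + 4) mod 7 = 2478 mod 7 = 0 -> Monday (Mon=0 ... Sun=6)
Days before April (Jan-Mar): 91; April 1 index = (0 + 91) mod 7 = 0 -> Monday
First Friday is April 5
Fridays: 5, 12, 19, 26

4 Fridays


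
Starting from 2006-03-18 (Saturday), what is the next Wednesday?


Current: Saturday
Target: Wednesday
Days ahead: 4

Next Wednesday: 2006-03-22


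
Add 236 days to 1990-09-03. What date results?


Start: 1990-09-03, add 236 days
September 1990 has 30 days: 30 - 3 = 27 days to September 30 -> 209 left
October 1990 has 31 days -> 178 left
November 1990 has 30 days -> 148 left
December 1990 has 31 days -> 117 left
January 1991 has 31 days -> 86 left
February 1991 has 28 days -> 58 left
March 1991 has 31 days -> 27 left
April 1991: 27 <= 30 -> lands on April 27

Result: 1991-04-27


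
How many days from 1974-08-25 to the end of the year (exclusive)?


Day of year: 237 of 365
Remaining = 365 - 237

128 days


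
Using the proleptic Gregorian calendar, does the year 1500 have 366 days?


Gregorian leap year rule: divisible by 4, but not by 100, unless also by 400.
1500 is divisible by 100 but not 400 -> not a leap year

No


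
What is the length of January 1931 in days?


January 1931

31 days


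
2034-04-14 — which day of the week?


Date: April 14, 2034
Anchor: Jan 1, 2034. With p = 2034 - 1 = 2033: (p + p//4 - p//100 + p//400) mod 7 = (2033 + 508 - 20 + 5) mod 7 = 2526 mod 7 = 6 -> Sunday (Mon=0 ... Sun=6)
Days before April (Jan-Mar): 90; offset = 90 + 14 - 1 = 103
Weekday index = (6 + 103) mod 7 = 4

Day of the week: Friday


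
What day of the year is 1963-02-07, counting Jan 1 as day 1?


Date: February 7, 1963
Days in months 1 through 1: 31
Plus 7 days in February

Day of year: 38


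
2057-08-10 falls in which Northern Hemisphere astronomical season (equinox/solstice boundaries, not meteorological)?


Date: August 10
Astronomical Summer (approx.; exact equinox/solstice day varies by year): June 21 to September 21
August 10 falls within the Summer window

Summer


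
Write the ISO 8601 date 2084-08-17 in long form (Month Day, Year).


ISO 2084-08-17 parses as year=2084, month=08, day=17
Month 8 -> August

August 17, 2084


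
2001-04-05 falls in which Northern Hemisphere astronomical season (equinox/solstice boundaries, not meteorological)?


Date: April 5
Astronomical Spring (approx.; exact equinox/solstice day varies by year): March 20 to June 20
April 5 falls within the Spring window

Spring


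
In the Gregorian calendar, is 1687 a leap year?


Gregorian leap year rule: divisible by 4, but not by 100, unless also by 400.
1687 is not divisible by 4 -> not a leap year

No


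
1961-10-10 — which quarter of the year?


Month: October (month 10)
Q1: Jan-Mar, Q2: Apr-Jun, Q3: Jul-Sep, Q4: Oct-Dec

Q4


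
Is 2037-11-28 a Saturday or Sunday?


Anchor: Jan 1, 2037. With p = 2037 - 1 = 2036: (p + p//4 - p//100 + p//400) mod 7 = (2036 + 509 - 20 + 5) mod 7 = 2530 mod 7 = 3 -> Thursday (Mon=0 ... Sun=6)
Day of year: 332; offset = 331
Weekday index = (3 + 331) mod 7 = 5 -> Saturday
Weekend days: Saturday, Sunday

Yes


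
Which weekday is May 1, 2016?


Target: May 1, 2016
Anchor: Jan 1, 2016. With p = 2016 - 1 = 2015: (p + p//4 - p//100 + p//400) mod 7 = (2015 + 503 - 20 + 5) mod 7 = 2503 mod 7 = 4 -> Friday (Mon=0 ... Sun=6)
Days before May (Jan-Apr): 121 days
Weekday index = (4 + 121) mod 7 = 6

Sunday


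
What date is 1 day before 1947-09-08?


Start: 1947-09-08, subtract 1 day
8 - 1 = 7 stays within September 1947

Result: 1947-09-07


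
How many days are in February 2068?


February 2068 (leap year: yes)

29 days


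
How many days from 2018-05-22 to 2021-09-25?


From 2018-05-22 to 2021-09-25
2018-05-22: days before May = 31 + 28 + 31 + 30 = 120 (2018 is not a leap year); day of year = 120 + 22 = 142
2021-09-25: days before September = 31 + 28 + 31 + 30 + 31 + 30 + 31 + 31 = 243 (2021 is not a leap year); day of year = 243 + 25 = 268
Rest of 2018: 365 - 142 = 223
Full years 2019 (365), 2020 (366): 731
Total = 223 + 731 + 268 = 1222

1222 days


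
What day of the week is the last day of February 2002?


February 2002 has 28 days
Anchor: Jan 1, 2002. With p = 2002 - 1 = 2001: (p + p//4 - p//100 + p//400) mod 7 = (2001 + 500 - 20 + 5) mod 7 = 2486 mod 7 = 1 -> Tuesday (Mon=0 ... Sun=6)
Days before February (Jan): 31; February 1 index = (1 + 31) mod 7 = 4 -> Friday
Last day offset: 28 - 1 = 27 days
Weekday index = (4 + 27) mod 7 = 3

Thursday, February 28


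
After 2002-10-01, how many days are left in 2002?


Day of year: 274 of 365
Remaining = 365 - 274

91 days


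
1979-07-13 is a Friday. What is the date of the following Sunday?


Current: Friday
Target: Sunday
Days ahead: 2

Next Sunday: 1979-07-15


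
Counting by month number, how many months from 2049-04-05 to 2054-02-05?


From April 2049 to February 2054
5 years * 12 = 60 months, minus 2 months = 58

58 months


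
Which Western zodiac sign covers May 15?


Date: May 15
Conventional tropical zodiac dates: Taurus from April 20 onward; Gemini starts May 21
May 15 falls within the Taurus range

Taurus


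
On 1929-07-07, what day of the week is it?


Date: July 7, 1929
Anchor: Jan 1, 1929. With p = 1929 - 1 = 1928: (p + p//4 - p//100 + p//400) mod 7 = (1928 + 482 - 19 + 4) mod 7 = 2395 mod 7 = 1 -> Tuesday (Mon=0 ... Sun=6)
Days before July (Jan-Jun): 181; offset = 181 + 7 - 1 = 187
Weekday index = (1 + 187) mod 7 = 6

Day of the week: Sunday


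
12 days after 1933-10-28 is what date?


Start: 1933-10-28, add 12 days
October 1933 has 31 days: 31 - 28 = 3 days to October 31 -> 9 left
November 1933: 9 <= 30 -> lands on November 9

Result: 1933-11-09


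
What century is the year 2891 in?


Century = (year - 1) // 100 + 1
= (2891 - 1) // 100 + 1
= 2890 // 100 + 1
= 28 + 1

29th century


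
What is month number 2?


Month 2 of 12

February


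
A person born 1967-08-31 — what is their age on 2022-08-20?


Birth: 1967-08-31
Reference: 2022-08-20
Year difference: 2022 - 1967 = 55
Birthday not yet reached in 2022, subtract 1

54 years old


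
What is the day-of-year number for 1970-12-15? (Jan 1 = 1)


Date: December 15, 1970
Days in months 1 through 11: 334
Plus 15 days in December

Day of year: 349


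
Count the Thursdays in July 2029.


July 2029 has 31 days
Anchor: Jan 1, 2029. With p = 2029 - 1 = 2028: (p + p//4 - p//100 + p//400) mod 7 = (2028 + 507 - 20 + 5) mod 7 = 2520 mod 7 = 0 -> Monday (Mon=0 ... Sun=6)
Days before July (Jan-Jun): 181; July 1 index = (0 + 181) mod 7 = 6 -> Sunday
First Thursday is July 5
Thursdays: 5, 12, 19, 26

4 Thursdays


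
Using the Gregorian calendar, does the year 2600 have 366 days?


Gregorian leap year rule: divisible by 4, but not by 100, unless also by 400.
2600 is divisible by 100 but not 400 -> not a leap year

No


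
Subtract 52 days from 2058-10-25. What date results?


Start: 2058-10-25, subtract 52 days
Back 25 days from October 25 reaches September 30, 2058 -> 27 left
September 2058: 30 - 27 = 3 -> lands on September 3

Result: 2058-09-03


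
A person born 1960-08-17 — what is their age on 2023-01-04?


Birth: 1960-08-17
Reference: 2023-01-04
Year difference: 2023 - 1960 = 63
Birthday not yet reached in 2023, subtract 1

62 years old


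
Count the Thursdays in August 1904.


August 1904 has 31 days
Anchor: Jan 1, 1904. With p = 1904 - 1 = 1903: (p + p//4 - p//100 + p//400) mod 7 = (1903 + 475 - 19 + 4) mod 7 = 2363 mod 7 = 4 -> Friday (Mon=0 ... Sun=6)
Days before August (Jan-Jul): 213; August 1 index = (4 + 213) mod 7 = 0 -> Monday
First Thursday is August 4
Thursdays: 4, 11, 18, 25

4 Thursdays


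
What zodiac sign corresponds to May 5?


Date: May 5
Conventional tropical zodiac dates: Taurus from April 20 onward; Gemini starts May 21
May 5 falls within the Taurus range

Taurus
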